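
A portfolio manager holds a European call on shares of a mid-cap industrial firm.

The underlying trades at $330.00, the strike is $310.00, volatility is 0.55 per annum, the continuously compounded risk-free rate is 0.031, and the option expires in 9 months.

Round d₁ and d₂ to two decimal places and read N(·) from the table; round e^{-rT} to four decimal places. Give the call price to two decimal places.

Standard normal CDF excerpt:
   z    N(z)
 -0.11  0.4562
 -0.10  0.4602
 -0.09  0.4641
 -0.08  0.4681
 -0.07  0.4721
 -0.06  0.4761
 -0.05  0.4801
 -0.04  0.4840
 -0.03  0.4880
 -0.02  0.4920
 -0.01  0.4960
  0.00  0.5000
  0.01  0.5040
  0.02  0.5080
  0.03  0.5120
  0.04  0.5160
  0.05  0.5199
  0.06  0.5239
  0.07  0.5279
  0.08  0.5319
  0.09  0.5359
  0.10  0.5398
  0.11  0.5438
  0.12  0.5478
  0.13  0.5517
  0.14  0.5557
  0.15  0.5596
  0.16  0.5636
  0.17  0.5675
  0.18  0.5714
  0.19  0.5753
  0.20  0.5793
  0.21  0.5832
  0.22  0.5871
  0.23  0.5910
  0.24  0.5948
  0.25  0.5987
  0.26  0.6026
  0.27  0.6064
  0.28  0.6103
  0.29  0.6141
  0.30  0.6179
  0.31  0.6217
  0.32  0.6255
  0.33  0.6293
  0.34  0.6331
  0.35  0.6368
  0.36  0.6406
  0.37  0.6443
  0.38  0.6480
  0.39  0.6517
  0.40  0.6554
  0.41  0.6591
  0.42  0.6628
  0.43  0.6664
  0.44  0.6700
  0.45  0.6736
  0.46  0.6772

σ√T = 0.55·√0.75 = 0.4763
d₁ = [ln(330/310) + (0.031 + 0.55²/2)·0.75] / 0.4763 = [0.0625 + 0.1367] / 0.4763 = 0.4182 → 0.42
d₂ = d₁ − σ√T = 0.4182 − 0.4763 = -0.0581 → -0.06
e^(−rT) = e^(−0.031·0.75) = 0.9770
N(d₁) = N(0.42) = 0.6628;  N(d₂) = N(-0.06) = 0.4761
C = 330·0.6628 − 310·0.9770·0.4761 = 218.7240 − 144.1964 = 74.5276

$74.53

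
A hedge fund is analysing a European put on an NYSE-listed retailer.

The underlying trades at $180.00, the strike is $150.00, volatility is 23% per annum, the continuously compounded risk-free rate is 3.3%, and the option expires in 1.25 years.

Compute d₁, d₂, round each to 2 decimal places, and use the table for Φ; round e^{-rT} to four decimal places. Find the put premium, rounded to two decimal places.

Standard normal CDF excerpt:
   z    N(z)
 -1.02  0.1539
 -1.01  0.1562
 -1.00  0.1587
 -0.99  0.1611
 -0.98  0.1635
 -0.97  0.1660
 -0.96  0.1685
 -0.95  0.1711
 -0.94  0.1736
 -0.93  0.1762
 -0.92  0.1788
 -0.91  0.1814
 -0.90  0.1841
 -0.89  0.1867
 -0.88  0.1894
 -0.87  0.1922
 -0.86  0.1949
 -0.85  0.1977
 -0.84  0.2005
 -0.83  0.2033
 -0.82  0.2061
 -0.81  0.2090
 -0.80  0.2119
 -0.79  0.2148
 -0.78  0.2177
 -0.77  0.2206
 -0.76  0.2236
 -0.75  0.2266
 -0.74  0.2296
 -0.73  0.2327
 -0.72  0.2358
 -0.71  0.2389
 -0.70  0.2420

$4.48

σ√T = 0.23·√1.25 = 0.2571
ln(S/K) + (r + σ²/2)T = ln(180/150) + (0.033 + 0.23²/2)·1.25 = 0.1823 + 0.0743 = 0.2566
d₁ = 0.2566 / 0.2571 = 0.9980 → 1.00
d₂ = d₁ − σ√T = 0.9980 − 0.2571 = 0.7409 → 0.74
exp(−rT) = exp(−0.033·1.25) = 0.9596
N(−d₂) = N(-0.74) = 0.2296;  N(−d₁) = N(-1.00) = 0.1587
P = 150·0.9596·0.2296 − 180·0.1587 = 33.0486 − 28.5660 = 4.4826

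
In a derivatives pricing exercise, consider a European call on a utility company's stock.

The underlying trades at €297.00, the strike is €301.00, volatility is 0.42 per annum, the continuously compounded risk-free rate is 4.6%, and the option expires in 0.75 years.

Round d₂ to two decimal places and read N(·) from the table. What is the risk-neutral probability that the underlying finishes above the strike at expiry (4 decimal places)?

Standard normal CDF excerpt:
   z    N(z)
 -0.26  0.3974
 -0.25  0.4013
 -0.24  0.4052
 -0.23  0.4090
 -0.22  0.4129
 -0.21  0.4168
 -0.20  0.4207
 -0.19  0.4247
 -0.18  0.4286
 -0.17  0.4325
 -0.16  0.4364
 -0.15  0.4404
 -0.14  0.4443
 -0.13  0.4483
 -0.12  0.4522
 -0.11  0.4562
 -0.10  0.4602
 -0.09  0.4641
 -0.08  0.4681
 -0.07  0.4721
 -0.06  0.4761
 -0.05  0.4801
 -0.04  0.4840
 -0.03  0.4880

σ√T = 0.42 × 0.8660 = 0.3637
d₁ = [ln(297/301) + (0.046 + 0.42²/2)·0.75] / 0.3637 = [-0.0134 + 0.1006] / 0.3637 = 0.2399 ⇒ 0.24
d₂ = d₁ − σ√T = 0.2399 − 0.3637 = -0.1238 ⇒ -0.12
Pr(exercise) under Q = N(d₂) = 0.4522

0.4522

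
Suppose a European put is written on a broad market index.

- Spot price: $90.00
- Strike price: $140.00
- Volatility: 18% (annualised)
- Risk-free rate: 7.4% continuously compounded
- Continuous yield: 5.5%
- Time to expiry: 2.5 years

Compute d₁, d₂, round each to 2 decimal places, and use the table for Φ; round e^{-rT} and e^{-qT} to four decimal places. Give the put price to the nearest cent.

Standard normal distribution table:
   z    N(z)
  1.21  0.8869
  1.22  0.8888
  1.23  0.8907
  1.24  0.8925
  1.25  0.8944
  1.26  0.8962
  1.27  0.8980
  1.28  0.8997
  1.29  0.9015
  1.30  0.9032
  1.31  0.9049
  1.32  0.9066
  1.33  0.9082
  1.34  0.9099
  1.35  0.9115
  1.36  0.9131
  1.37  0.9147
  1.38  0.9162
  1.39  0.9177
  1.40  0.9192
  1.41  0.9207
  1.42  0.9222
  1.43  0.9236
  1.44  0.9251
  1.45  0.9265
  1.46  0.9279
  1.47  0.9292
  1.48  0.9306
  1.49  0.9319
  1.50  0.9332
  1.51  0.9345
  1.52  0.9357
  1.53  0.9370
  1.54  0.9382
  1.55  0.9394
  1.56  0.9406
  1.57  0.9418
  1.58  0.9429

σ√T = 0.18·√2.5 = 0.2846
d₁ = [ln(90/140) + (0.074 − 0.055 + 0.18²/2)·2.5] / 0.2846 = [-0.4418 + 0.0880] / 0.2846 = -1.2432 ≈ -1.24
d₂ = d₁ − σ√T = -1.2432 − 0.2846 = -1.5278 ≈ -1.53
e^(−qT) = e^(−0.055·2.5) = 0.8715;  e^(−rT) = e^(−0.074·2.5) = 0.8311
N(−d₂) = N(1.53) = 0.9370;  N(−d₁) = N(1.24) = 0.8925
P = 140·0.8311·0.9370 − 90·0.8715·0.8925 = 109.0237 − 70.0032 = 39.0205

$39.02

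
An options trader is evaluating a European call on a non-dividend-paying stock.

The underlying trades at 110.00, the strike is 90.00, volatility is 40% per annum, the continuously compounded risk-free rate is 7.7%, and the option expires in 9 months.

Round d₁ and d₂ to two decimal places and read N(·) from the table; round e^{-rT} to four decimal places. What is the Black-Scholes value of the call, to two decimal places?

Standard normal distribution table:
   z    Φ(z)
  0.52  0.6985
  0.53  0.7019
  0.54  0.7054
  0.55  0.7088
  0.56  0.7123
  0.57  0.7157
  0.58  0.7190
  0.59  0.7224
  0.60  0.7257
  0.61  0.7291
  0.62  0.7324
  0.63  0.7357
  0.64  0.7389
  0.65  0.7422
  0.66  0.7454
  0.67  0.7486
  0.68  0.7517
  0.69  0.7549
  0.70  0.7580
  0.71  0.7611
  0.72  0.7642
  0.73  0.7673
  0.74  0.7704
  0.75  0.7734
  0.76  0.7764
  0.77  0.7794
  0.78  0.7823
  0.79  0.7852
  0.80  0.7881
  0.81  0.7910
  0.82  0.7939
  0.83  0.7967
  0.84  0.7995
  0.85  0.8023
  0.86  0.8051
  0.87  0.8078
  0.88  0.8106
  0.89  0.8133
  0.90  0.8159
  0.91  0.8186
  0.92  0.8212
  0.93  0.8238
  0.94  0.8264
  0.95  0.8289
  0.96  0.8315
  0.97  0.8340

29.53

σ√T = 0.4 × 0.8660 = 0.3464
ln(S/K) + (r + σ²/2)T = ln(110/90) + (0.077 + 0.4²/2)·0.75 = 0.2007 + 0.1178 = 0.3184
d₁ = 0.3184 / 0.3464 = 0.9192 ≈ 0.92
d₂ = d₁ − σ√T = 0.9192 − 0.3464 = 0.5728 ≈ 0.57
exp(−rT) = exp(−0.077·0.75) = 0.9439
C = 110·N(0.92) − 90·0.9439·N(0.57) = 110·0.8212 − 90·0.9439·0.7157 = 90.3320 − 60.7994 = 29.5326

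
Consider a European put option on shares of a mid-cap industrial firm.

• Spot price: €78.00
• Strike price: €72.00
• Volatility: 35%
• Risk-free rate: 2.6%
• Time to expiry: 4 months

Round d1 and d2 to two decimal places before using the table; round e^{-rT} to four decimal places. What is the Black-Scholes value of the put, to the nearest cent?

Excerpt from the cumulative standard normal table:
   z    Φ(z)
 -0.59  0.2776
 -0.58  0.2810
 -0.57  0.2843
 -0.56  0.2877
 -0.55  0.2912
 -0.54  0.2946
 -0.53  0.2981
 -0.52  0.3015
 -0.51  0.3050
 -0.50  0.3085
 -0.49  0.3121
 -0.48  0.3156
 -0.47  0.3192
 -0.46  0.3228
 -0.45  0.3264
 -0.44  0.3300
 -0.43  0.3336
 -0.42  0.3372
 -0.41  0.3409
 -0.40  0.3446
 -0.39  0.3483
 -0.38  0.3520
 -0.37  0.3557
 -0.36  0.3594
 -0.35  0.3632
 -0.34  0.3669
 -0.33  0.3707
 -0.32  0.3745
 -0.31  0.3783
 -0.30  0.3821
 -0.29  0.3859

σ√T = 0.35·√0.3333 = 0.2021
ln(S/K) + (r + σ²/2)T = ln(78/72) + (0.026 + 0.35²/2)·0.3333 = 0.0800 + 0.0291 = 0.1091
d₁ = 0.1091 / 0.2021 = 0.5400 which rounds to 0.54
d₂ = d₁ − σ√T = 0.5400 − 0.2021 = 0.3380 which rounds to 0.34
exp(−rT) = exp(−0.026·0.3333) = 0.9914
N(−d₂) = N(-0.34) = 0.3669;  N(−d₁) = N(-0.54) = 0.2946
P = 72·0.9914·0.3669 − 78·0.2946 = 26.1896 − 22.9788 = 3.2108

€3.21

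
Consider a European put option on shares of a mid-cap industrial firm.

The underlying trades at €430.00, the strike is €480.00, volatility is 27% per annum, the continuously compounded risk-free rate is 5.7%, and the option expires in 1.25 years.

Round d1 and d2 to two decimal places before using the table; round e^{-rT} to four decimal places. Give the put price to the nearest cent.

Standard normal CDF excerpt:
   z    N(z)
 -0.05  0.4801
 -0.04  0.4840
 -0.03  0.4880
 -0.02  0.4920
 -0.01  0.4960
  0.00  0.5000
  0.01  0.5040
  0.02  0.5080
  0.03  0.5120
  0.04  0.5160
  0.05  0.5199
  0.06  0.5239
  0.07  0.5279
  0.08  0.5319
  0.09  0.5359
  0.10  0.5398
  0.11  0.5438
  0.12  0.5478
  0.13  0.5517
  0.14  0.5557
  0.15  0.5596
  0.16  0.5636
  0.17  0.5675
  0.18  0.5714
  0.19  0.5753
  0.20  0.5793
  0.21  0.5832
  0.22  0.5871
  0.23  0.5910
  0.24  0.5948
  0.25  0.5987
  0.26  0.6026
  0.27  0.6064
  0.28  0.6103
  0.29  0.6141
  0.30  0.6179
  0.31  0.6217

T = 1.25;  σ√T = 0.3019
d₁ = [ln(430/480) + (0.057 + 0.27²/2)·1.25] / 0.3019 = [-0.1100 + 0.1168] / 0.3019 = 0.0226 ≈ 0.02
d₂ = d₁ − σ√T = 0.0226 − 0.3019 = -0.2793 ≈ -0.28
exp(−rT) = exp(−0.057·1.25) = 0.9312
N(−d₂) = N(0.28) = 0.6103;  N(−d₁) = N(-0.02) = 0.4920
P = 480·0.9312·0.6103 − 430·0.4920 = 272.7895 − 211.5600 = 61.2295

€61.23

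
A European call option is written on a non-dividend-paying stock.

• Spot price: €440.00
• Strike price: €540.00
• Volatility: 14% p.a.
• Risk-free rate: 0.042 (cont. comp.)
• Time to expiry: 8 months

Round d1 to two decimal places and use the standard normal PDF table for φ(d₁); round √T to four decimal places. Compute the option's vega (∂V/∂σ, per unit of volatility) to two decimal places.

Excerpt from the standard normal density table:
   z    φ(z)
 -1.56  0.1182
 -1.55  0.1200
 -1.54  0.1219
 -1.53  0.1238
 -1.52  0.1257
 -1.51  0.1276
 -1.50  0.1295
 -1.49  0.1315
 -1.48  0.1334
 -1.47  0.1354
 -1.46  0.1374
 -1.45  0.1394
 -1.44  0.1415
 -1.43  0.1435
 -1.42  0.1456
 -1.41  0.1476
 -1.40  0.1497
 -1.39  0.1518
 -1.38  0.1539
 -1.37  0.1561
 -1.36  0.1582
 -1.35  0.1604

σ√T = 0.14·√0.6667 = 0.1143
d₁ = [ln(440/540) + (0.042 + 0.14²/2)·0.6667] / 0.1143 = [-0.2048 + 0.0345] / 0.1143 = -1.4895 → -1.49
√T = √0.6667 = 0.8165
φ(d₁) = φ(-1.49) = 0.1315
vega = S·φ(d₁)·√T = 440·0.1315·0.8165 = 47.2427
(Vega is the same for a European call and put with the same parameters.)

47.24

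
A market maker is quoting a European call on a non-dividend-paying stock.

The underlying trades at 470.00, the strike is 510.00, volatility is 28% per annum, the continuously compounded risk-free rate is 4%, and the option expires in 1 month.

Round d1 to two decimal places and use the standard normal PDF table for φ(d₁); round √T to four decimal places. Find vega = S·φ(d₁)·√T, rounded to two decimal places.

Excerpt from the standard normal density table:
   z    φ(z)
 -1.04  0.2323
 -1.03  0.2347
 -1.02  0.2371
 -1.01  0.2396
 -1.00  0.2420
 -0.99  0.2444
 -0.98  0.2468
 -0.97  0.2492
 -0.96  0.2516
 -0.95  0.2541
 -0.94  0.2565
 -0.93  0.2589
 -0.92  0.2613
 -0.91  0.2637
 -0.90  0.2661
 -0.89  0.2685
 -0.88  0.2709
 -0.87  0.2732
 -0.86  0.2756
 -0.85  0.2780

35.13

σ√T = 0.28 × 0.2887 = 0.0808
ln(S/K) + (r + σ²/2)T = ln(470/510) + (0.04 + 0.28²/2)·0.08333 = -0.0817 + 0.0066 = -0.0751
d₁ = -0.0751 / 0.0808 = -0.9288 ⇒ -0.93
√T = √0.08333 = 0.2887
φ(d₁) = φ(-0.93) = 0.2589
vega = S·φ(d₁)·√T = 470·0.2589·0.2887 = 35.1299
(Vega is the same for a European call and put with the same parameters.)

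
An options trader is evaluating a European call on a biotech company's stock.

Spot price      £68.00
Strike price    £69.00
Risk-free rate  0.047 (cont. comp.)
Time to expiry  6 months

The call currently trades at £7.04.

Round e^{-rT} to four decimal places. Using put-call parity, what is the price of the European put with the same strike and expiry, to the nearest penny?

£6.44

e^(−rT) = e^(−0.047·0.5) = 0.9768
Put-call parity: C − P = S − K·e^(−rT) = 68 − 69·0.9768 = 68 − 67.3992 = 0.6008
P = C − (C − P) = 7.04 − (0.6008) = 6.4392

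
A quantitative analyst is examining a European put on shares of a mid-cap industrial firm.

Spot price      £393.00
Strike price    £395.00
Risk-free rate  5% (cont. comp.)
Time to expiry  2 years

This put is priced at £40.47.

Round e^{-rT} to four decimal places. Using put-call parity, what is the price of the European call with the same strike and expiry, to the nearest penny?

exp(−rT) = exp(−0.05·2) = 0.9048
Put-call parity: C − P = S − K·e^(−rT) = 393 − 395·0.9048 = 393 − 357.3960 = 35.6040
C = P + (C − P) = 40.47 + (35.6040) = 76.0740

£76.07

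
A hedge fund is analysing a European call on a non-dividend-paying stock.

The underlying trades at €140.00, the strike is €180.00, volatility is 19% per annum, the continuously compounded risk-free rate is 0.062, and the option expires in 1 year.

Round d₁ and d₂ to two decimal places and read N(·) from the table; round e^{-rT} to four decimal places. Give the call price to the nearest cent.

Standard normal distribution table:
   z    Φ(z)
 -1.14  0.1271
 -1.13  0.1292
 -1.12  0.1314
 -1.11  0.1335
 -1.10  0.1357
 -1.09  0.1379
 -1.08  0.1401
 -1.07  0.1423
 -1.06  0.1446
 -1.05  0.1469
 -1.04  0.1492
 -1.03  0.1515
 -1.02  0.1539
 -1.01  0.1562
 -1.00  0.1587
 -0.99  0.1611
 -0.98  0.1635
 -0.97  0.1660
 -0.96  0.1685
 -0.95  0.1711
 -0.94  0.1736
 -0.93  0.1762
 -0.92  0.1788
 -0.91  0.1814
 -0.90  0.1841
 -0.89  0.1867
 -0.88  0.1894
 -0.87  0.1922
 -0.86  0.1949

€2.44

σ√T = 0.19 × 1.0000 = 0.1900
d₁ = [ln(140/180) + (0.062 + ½·0.19²)·1] / (σ√T) = (-0.2513 + 0.0800) / 0.1900 = -0.9014 which rounds to -0.90
d₂ = -0.9014 − 0.1900 = -1.0914 which rounds to -1.09
exp(−rT) = exp(−0.062·1) = 0.9399
N(d₁) = N(-0.90) = 0.1841;  N(d₂) = N(-1.09) = 0.1379
C = 140·0.1841 − 180·0.9399·0.1379 = 25.7740 − 23.3302 = 2.4438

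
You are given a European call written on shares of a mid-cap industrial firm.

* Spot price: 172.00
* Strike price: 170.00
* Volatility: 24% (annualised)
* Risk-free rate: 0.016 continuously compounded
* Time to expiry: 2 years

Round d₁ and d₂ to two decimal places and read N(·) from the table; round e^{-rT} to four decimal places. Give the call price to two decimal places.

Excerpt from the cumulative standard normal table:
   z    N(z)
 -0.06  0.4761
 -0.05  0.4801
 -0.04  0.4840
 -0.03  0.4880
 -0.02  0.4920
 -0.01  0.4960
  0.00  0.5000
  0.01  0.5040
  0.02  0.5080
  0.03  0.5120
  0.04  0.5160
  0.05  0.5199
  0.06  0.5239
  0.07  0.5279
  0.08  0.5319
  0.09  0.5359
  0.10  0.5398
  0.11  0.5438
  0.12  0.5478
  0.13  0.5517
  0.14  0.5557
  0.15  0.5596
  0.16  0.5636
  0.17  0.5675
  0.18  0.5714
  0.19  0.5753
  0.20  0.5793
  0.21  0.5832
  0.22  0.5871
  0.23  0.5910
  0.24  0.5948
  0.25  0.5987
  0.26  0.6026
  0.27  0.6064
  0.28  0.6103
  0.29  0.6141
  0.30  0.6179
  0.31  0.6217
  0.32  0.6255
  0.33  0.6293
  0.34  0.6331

26.59

σ√T = 0.24 × 1.4142 = 0.3394
d₁ = [ln(172/170) + (0.016 + 0.24²/2)·2] / 0.3394 = [0.0117 + 0.0896] / 0.3394 = 0.2984 ⇒ 0.30
d₂ = d₁ − σ√T = 0.2984 − 0.3394 = -0.0410 ⇒ -0.04
e^(−rT) = e^(−0.016·2) = 0.9685
N(d₁) = N(0.30) = 0.6179;  N(d₂) = N(-0.04) = 0.4840
C = 172·0.6179 − 170·0.9685·0.4840 = 106.2788 − 79.6882 = 26.5906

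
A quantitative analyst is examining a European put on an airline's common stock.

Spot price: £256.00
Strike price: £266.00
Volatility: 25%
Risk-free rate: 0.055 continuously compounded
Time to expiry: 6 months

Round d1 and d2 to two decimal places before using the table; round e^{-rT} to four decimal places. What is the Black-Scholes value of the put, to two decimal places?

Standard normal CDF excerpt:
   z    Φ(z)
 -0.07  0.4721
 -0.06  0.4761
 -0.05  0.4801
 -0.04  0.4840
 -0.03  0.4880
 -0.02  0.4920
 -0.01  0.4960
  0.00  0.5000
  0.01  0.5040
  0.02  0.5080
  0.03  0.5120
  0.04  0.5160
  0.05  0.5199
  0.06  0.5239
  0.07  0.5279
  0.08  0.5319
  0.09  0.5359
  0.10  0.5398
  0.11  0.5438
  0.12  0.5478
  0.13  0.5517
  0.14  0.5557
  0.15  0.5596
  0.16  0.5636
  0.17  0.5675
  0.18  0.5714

T = 0.5;  σ√T = 0.1768
d₁ = [ln(256/266) + (0.055 + 0.25²/2)·0.5] / 0.1768 = [-0.0383 + 0.0431] / 0.1768 = 0.0272 ≈ 0.03
d₂ = d₁ − σ√T = 0.0272 − 0.1768 = -0.1496 ≈ -0.15
exp(−rT) = exp(−0.055·0.5) = 0.9729
N(−d₂) = N(0.15) = 0.5596;  N(−d₁) = N(-0.03) = 0.4880
P = 266·0.9729·0.5596 − 256·0.4880 = 144.8197 − 124.9280 = 19.8917

£19.89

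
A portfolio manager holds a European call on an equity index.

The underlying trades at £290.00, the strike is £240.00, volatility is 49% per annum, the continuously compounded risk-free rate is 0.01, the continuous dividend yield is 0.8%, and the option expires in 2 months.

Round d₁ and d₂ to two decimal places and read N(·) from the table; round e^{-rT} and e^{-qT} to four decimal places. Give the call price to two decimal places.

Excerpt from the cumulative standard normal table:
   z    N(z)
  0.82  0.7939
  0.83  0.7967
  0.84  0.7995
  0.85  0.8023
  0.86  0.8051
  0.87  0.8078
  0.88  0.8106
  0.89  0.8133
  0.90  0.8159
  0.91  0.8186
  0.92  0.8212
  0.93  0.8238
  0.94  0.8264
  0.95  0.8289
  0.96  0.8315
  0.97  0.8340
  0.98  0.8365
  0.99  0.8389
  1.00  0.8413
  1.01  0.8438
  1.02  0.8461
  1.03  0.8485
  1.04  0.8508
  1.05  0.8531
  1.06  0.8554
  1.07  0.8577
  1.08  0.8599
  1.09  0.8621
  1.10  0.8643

£54.85

T = 0.1667;  σ√T = 0.2000
ln(S/K) + (r − q + σ²/2)T = ln(290/240) + (0.01 − 0.008 + 0.49²/2)·0.1667 = 0.1892 + 0.0203 = 0.2096
d₁ = 0.2096 / 0.2000 = 1.0477 → 1.05
d₂ = d₁ − σ√T = 1.0477 − 0.2000 = 0.8477 → 0.85
e^(−qT) = e^(−0.008·0.1667) = 0.9987;  e^(−rT) = e^(−0.01·0.1667) = 0.9983
N(d₁) = N(1.05) = 0.8531;  N(d₂) = N(0.85) = 0.8023
C = 290·0.9987·0.8531 − 240·0.9983·0.8023 = 247.0774 − 192.2247 = 54.8527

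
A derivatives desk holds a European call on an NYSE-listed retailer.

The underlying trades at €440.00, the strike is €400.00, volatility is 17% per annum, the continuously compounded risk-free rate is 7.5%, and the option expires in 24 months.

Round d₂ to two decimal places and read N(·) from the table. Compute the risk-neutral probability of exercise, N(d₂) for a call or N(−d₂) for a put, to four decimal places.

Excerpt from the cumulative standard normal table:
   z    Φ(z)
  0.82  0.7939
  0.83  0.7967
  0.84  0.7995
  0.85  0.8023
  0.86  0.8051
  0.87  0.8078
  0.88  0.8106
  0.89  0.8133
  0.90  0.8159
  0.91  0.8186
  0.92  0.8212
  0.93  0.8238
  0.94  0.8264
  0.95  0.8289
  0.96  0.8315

0.8159

σ√T = 0.17 × 1.4142 = 0.2404
d₁ = [ln(440/400) + (0.075 + 0.17²/2)·2] / 0.2404 = [0.0953 + 0.1789] / 0.2404 = 1.1406 which rounds to 1.14
d₂ = d₁ − σ√T = 1.1406 − 0.2404 = 0.9001 which rounds to 0.90
Pr(exercise) under Q = N(d₂) = 0.8159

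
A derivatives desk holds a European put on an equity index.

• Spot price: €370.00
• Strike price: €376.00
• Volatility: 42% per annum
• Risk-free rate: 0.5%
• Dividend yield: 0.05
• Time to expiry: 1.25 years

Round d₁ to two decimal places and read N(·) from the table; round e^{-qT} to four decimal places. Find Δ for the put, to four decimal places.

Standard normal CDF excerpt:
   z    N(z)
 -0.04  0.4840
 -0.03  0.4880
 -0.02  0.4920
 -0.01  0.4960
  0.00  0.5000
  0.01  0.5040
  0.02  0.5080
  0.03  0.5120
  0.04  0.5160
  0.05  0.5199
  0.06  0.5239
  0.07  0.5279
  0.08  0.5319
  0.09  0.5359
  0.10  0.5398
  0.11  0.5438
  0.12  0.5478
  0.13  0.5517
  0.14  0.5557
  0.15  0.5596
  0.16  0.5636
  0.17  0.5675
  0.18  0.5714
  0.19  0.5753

-0.4397

σ√T = 0.42·√1.25 = 0.4696
d₁ = [ln(370/376) + (0.005 − 0.05 + ½·0.42²)·1.25] / (σ√T) = (-0.0161 + 0.0540) / 0.4696 = 0.0807 ≈ 0.08
N(d₁) = N(0.08) = 0.5319
Δ_put = exp(−qT)·(N(d₁) − 1) = 0.9394·(0.5319 − 1) = -0.4397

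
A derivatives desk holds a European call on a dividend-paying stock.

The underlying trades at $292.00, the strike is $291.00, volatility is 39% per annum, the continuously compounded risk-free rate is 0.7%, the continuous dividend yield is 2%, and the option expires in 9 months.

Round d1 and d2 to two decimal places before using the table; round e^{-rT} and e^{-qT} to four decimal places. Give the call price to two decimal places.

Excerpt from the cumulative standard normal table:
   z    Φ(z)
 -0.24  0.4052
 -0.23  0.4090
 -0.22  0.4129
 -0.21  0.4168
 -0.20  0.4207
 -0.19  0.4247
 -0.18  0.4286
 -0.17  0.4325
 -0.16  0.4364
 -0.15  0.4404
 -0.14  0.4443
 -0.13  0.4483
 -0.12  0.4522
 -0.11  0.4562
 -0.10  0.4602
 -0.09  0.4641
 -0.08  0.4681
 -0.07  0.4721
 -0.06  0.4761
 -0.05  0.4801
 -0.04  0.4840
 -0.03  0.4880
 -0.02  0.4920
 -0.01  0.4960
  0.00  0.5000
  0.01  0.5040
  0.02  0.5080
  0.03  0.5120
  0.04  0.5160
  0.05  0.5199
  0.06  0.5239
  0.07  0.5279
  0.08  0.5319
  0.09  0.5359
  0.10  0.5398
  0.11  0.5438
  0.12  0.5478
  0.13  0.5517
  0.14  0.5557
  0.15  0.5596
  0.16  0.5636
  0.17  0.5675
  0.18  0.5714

T = 0.75;  σ√T = 0.3377
d₁ = [ln(292/291) + (0.007 − 0.02 + 0.39²/2)·0.75] / 0.3377 = [0.0034 + 0.0473] / 0.3377 = 0.1502 → 0.15
d₂ = d₁ − σ√T = 0.1502 − 0.3377 = -0.1876 → -0.19
e^(−qT) = e^(−0.02·0.75) = 0.9851;  e^(−rT) = e^(−0.007·0.75) = 0.9948
C = 292·0.9851·N(0.15) − 291·0.9948·N(-0.19) = 292·0.9851·0.5596 − 291·0.9948·0.4247 = 160.9685 − 122.9450 = 38.0234

$38.02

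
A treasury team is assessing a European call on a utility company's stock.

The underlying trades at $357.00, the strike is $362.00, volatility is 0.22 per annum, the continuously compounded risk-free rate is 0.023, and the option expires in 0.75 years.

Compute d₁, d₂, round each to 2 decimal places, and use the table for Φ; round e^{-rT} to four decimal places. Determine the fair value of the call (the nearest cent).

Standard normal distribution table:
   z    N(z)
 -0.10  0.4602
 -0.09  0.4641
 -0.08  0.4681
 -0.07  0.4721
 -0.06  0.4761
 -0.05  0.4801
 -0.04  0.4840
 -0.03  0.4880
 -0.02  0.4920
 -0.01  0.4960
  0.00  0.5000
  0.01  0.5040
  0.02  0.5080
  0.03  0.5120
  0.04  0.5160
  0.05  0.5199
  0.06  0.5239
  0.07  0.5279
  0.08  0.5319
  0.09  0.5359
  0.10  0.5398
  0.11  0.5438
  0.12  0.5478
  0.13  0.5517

T = 0.75;  σ√T = 0.1905
d₁ = [ln(357/362) + (0.023 + 0.22²/2)·0.75] / 0.1905 = [-0.0139 + 0.0354] / 0.1905 = 0.1128 → 0.11
d₂ = d₁ − σ√T = 0.1128 − 0.1905 = -0.0777 → -0.08
e^(−rT) = e^(−0.023·0.75) = 0.9829
N(d₁) = N(0.11) = 0.5438;  N(d₂) = N(-0.08) = 0.4681
C = 357·0.5438 − 362·0.9829·0.4681 = 194.1366 − 166.5546 = 27.5820

$27.58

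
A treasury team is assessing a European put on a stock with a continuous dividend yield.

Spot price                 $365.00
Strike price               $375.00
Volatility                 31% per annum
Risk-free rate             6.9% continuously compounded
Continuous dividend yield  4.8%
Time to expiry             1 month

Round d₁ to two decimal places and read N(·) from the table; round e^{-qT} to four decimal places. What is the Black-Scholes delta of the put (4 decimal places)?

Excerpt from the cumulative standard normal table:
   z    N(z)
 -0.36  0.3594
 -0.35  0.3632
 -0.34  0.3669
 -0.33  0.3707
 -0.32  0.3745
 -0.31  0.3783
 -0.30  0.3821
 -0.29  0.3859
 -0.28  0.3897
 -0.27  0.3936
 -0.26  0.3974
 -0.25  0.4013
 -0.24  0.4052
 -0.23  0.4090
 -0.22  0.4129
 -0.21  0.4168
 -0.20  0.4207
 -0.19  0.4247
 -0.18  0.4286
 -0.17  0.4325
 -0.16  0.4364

T = 0.08333;  σ√T = 0.0895
d₁ = [ln(365/375) + (0.069 − 0.048 + 0.31²/2)·0.08333] / 0.0895 = [-0.0270 + 0.0058] / 0.0895 = -0.2377 which rounds to -0.24
N(d₁) = N(-0.24) = 0.4052
Δ_put = e^(−qT)·(N(d₁) − 1) = 0.9960·(0.4052 − 1) = -0.5924

-0.5924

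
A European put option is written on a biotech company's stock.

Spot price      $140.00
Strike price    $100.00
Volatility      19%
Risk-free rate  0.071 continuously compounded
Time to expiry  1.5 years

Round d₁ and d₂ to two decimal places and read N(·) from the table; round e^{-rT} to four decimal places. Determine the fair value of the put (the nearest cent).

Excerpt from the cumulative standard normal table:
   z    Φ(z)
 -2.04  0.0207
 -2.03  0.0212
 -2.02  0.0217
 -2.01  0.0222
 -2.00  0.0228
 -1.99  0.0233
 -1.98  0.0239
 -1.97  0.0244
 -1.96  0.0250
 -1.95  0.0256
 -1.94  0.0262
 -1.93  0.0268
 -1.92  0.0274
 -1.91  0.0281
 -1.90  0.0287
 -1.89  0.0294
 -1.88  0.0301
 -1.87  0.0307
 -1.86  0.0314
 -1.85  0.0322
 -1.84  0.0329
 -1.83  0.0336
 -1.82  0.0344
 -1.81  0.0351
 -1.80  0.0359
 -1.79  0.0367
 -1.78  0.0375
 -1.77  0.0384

$0.26

σ√T = 0.19·√1.5 = 0.2327
d₁ = [ln(140/100) + (0.071 + 0.19²/2)·1.5] / 0.2327 = [0.3365 + 0.1336] / 0.2327 = 2.0200 → 2.02
d₂ = d₁ − σ√T = 2.0200 − 0.2327 = 1.7873 → 1.79
e^(−rT) = e^(−0.071·1.5) = 0.8990
N(−d₂) = N(-1.79) = 0.0367;  N(−d₁) = N(-2.02) = 0.0217
P = 100·0.8990·0.0367 − 140·0.0217 = 3.2993 − 3.0380 = 0.2613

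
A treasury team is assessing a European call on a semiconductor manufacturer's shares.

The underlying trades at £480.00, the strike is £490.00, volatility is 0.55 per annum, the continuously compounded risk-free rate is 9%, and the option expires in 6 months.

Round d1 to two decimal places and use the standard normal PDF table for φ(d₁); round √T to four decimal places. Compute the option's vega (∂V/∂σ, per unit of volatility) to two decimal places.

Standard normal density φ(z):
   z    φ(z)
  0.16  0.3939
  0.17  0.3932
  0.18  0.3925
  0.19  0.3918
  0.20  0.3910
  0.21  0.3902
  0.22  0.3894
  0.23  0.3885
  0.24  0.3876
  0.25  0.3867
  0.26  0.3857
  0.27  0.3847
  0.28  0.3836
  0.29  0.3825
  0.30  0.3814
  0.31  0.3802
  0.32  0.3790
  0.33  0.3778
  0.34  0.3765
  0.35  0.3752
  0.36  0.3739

T = 0.5;  σ√T = 0.3889
d₁ = [ln(480/490) + (0.09 + ½·0.55²)·0.5] / (σ√T) = (-0.0206 + 0.1206) / 0.3889 = 0.2571 ⇒ 0.26
√T = √0.5 = 0.7071
φ(d₁) = φ(0.26) = 0.3857
vega = S·φ(d₁)·√T = 480·0.3857·0.7071 = 130.9097

130.91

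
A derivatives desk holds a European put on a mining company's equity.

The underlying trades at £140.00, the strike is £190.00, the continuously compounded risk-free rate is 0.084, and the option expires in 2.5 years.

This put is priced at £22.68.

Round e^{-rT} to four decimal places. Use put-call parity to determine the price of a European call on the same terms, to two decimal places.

£8.67

e^(−rT) = e^(−0.084·2.5) = 0.8106
Put-call parity: C − P = S − K·e^(−rT) = 140 − 190·0.8106 = 140 − 154.0140 = -14.0140
C = P + (C − P) = 22.68 + (-14.0140) = 8.6660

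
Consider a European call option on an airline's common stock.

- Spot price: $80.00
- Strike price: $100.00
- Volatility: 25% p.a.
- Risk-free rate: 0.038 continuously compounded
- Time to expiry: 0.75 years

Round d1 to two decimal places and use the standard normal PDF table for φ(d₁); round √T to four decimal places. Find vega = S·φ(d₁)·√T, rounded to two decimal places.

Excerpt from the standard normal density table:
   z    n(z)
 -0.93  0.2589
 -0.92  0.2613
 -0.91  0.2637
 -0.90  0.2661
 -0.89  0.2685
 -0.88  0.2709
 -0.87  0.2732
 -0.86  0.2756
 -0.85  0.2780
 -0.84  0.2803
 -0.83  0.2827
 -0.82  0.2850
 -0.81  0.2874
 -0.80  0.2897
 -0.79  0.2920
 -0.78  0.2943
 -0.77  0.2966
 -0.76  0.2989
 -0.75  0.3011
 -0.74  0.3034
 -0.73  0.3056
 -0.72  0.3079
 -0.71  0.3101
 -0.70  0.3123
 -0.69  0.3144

20.23

σ√T = 0.25 × 0.8660 = 0.2165
d₁ = [ln(80/100) + (0.038 + 0.25²/2)·0.75] / 0.2165 = [-0.2231 + 0.0519] / 0.2165 = -0.7908 → -0.79
√T = √0.75 = 0.8660
φ(d₁) = φ(-0.79) = 0.2920
vega = S·φ(d₁)·√T = 80·0.2920·0.8660 = 20.2298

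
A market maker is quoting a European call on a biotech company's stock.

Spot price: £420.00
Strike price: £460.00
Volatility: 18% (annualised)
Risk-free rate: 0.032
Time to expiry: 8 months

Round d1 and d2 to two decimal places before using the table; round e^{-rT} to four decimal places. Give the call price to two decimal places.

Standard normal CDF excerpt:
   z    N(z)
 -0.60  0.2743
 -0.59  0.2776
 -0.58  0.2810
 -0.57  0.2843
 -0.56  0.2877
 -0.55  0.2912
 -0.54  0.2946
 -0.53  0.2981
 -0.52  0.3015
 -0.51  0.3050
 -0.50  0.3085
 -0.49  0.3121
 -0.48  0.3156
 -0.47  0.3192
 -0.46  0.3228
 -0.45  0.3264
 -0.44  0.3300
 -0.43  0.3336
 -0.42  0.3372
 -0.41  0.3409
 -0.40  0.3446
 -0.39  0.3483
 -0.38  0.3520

£13.61

T = 0.6667;  σ√T = 0.1470
ln(S/K) + (r + σ²/2)T = ln(420/460) + (0.032 + 0.18²/2)·0.6667 = -0.0910 + 0.0321 = -0.0588
d₁ = -0.0588 / 0.1470 = -0.4003 ≈ -0.40
d₂ = d₁ − σ√T = -0.4003 − 0.1470 = -0.5473 ≈ -0.55
exp(−rT) = exp(−0.032·0.6667) = 0.9789
N(d₁) = N(-0.40) = 0.3446;  N(d₂) = N(-0.55) = 0.2912
C = 420·0.3446 − 460·0.9789·0.2912 = 144.7320 − 131.1256 = 13.6064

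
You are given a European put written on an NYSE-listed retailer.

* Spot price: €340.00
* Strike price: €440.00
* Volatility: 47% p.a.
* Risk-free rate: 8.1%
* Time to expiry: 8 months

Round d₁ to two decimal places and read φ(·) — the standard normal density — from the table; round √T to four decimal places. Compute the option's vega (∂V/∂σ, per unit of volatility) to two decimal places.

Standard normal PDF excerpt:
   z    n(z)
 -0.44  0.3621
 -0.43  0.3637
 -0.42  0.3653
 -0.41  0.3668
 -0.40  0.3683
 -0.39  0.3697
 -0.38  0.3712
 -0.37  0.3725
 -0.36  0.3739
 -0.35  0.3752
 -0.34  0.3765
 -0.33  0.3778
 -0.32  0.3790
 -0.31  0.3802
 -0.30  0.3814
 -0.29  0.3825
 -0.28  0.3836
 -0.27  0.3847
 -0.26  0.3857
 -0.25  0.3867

104.52

σ√T = 0.47 × 0.8165 = 0.3838
d₁ = [ln(340/440) + (0.081 + ½·0.47²)·0.6667] / (σ√T) = (-0.2578 + 0.1276) / 0.3838 = -0.3393 which rounds to -0.34
√T = √0.6667 = 0.8165
φ(d₁) = φ(-0.34) = 0.3765
vega = S·φ(d₁)·√T = 340·0.3765·0.8165 = 104.5202
(Call and put vega coincide under Black-Scholes.)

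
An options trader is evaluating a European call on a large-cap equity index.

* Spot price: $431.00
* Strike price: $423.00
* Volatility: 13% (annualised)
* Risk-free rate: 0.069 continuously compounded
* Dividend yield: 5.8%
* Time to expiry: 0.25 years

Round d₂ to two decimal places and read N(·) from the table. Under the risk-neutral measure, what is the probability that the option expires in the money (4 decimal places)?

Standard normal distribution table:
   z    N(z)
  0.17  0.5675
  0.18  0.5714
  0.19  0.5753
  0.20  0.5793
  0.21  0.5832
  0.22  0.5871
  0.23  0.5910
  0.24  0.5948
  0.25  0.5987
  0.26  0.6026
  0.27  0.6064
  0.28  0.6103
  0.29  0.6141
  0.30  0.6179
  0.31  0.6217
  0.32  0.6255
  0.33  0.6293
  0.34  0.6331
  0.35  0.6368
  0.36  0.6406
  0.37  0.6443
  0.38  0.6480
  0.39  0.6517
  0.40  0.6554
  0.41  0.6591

0.6179

T = 0.25;  σ√T = 0.0650
d₁ = [ln(431/423) + (0.069 − 0.058 + 0.13²/2)·0.25] / 0.0650 = [0.0187 + 0.0049] / 0.0650 = 0.3631 which rounds to 0.36
d₂ = d₁ − σ√T = 0.3631 − 0.0650 = 0.2981 which rounds to 0.30
Pr(exercise) under Q = N(d₂) = 0.6179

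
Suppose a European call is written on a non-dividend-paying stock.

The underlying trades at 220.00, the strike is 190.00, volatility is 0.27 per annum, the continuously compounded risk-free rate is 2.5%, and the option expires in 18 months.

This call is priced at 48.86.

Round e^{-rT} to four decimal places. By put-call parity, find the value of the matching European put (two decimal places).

e^(−rT) = e^(−0.025·1.5) = 0.9632
Put-call parity: C − P = S − K·e^(−rT) = 220 − 190·0.9632 = 220 − 183.0080 = 36.9920
P = C − (C − P) = 48.86 − (36.9920) = 11.8680

11.87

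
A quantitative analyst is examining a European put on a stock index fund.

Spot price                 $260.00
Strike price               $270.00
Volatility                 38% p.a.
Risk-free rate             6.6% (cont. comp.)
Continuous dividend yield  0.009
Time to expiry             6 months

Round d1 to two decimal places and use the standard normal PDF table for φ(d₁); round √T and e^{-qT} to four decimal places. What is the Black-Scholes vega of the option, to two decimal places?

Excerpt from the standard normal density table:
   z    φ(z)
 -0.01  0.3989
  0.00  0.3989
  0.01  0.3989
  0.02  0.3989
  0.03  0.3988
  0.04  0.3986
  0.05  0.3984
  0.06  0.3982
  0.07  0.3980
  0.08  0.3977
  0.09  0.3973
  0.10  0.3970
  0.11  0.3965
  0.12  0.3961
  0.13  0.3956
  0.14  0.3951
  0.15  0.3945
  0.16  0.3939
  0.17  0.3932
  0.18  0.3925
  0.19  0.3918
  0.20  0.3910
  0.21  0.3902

72.66

σ√T = 0.38 × 0.7071 = 0.2687
ln(S/K) + (r − q + σ²/2)T = ln(260/270) + (0.066 − 0.009 + 0.38²/2)·0.5 = -0.0377 + 0.0646 = 0.0269
d₁ = 0.0269 / 0.2687 = 0.1000 ⇒ 0.10
√T = √0.5 = 0.7071
φ(d₁) = φ(0.10) = 0.3970
e^(−qT) = e^(−0.009·0.5) = 0.9955
vega = S·e^(−qT)·φ(d₁)·√T = 260·0.9955·0.3970·0.7071 = 72.6584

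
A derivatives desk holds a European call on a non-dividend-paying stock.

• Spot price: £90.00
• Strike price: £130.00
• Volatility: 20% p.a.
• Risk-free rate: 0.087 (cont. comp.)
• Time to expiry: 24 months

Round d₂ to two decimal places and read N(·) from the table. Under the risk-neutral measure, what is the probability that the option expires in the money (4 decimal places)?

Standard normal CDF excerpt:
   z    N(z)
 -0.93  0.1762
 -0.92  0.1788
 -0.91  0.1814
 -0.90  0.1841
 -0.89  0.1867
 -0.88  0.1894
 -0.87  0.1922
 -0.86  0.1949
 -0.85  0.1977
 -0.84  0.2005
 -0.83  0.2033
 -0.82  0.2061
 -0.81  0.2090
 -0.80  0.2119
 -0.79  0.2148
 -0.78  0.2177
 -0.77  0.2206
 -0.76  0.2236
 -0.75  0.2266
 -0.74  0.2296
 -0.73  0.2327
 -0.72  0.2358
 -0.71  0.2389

σ√T = 0.2 × 1.4142 = 0.2828
d₁ = [ln(90/130) + (0.087 + ½·0.2²)·2] / (σ√T) = (-0.3677 + 0.2140) / 0.2828 = -0.5435 which rounds to -0.54
d₂ = -0.5435 − 0.2828 = -0.8263 which rounds to -0.83
Pr(exercise) under Q = N(d₂) = 0.2033

0.2033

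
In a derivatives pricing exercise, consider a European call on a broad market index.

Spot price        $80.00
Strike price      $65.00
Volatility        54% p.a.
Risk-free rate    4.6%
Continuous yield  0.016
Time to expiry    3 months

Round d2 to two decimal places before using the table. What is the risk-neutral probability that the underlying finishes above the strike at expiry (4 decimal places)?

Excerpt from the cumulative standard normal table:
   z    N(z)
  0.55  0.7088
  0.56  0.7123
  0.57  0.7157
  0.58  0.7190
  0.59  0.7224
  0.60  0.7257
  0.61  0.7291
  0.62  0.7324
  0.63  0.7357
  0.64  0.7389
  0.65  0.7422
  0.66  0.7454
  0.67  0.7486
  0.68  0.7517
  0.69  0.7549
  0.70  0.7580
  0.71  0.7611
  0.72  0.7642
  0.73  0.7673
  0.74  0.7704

σ√T = 0.54 × 0.5000 = 0.2700
ln(S/K) + (r − q + σ²/2)T = ln(80/65) + (0.046 − 0.016 + 0.54²/2)·0.25 = 0.2076 + 0.0440 = 0.2516
d₁ = 0.2516 / 0.2700 = 0.9318 ⇒ 0.93
d₂ = d₁ − σ√T = 0.9318 − 0.2700 = 0.6618 ⇒ 0.66
Pr(exercise) under Q = N(d₂) = 0.7454

0.7454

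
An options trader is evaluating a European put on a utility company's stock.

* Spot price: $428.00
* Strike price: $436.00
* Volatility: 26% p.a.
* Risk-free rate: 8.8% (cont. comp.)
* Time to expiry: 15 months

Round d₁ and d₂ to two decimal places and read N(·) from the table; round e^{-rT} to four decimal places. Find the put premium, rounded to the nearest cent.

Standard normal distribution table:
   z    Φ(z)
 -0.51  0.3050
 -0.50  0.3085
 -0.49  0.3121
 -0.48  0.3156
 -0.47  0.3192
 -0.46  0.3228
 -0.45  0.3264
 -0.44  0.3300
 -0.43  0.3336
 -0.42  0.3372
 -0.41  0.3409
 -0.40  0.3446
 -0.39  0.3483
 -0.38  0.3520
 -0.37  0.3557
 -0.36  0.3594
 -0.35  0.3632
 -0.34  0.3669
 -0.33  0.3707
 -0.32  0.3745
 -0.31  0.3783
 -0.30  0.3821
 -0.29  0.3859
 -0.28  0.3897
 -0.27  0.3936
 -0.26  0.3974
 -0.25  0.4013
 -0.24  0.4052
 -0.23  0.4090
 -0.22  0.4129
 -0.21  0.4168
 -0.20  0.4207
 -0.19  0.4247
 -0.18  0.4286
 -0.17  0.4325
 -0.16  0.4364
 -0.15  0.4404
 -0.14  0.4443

$30.76

σ√T = 0.26 × 1.1180 = 0.2907
ln(S/K) + (r + σ²/2)T = ln(428/436) + (0.088 + 0.26²/2)·1.25 = -0.0185 + 0.1522 = 0.1337
d₁ = 0.1337 / 0.2907 = 0.4600 which rounds to 0.46
d₂ = d₁ − σ√T = 0.4600 − 0.2907 = 0.1694 which rounds to 0.17
e^(−rT) = e^(−0.088·1.25) = 0.8958
N(−d₂) = N(-0.17) = 0.4325;  N(−d₁) = N(-0.46) = 0.3228
P = 436·0.8958·0.4325 − 428·0.3228 = 168.9210 − 138.1584 = 30.7626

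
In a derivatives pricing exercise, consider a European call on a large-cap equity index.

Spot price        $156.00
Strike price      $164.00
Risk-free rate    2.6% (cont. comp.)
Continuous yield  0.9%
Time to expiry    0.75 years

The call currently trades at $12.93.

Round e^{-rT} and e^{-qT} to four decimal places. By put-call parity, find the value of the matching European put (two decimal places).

$18.81

e^(−qT) = e^(−0.009·0.75) = 0.9933;  e^(−rT) = e^(−0.026·0.75) = 0.9807
Put-call parity: C − P = S·e^(−qT) − K·e^(−rT) = 156·0.9933 − 164·0.9807 = 154.9548 − 160.8348 = -5.8800
P = C − (C − P) = 12.93 − (-5.8800) = 18.8100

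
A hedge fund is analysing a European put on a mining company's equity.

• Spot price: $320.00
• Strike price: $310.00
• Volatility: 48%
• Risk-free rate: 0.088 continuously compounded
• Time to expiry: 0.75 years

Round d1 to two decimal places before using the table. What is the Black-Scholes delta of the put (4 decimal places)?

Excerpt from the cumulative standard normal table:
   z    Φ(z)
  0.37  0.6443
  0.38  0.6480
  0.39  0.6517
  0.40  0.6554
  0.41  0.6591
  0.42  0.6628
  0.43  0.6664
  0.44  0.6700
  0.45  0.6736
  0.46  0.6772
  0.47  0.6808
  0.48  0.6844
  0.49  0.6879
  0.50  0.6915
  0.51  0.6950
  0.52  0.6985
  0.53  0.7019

σ√T = 0.48 × 0.8660 = 0.4157
d₁ = [ln(320/310) + (0.088 + 0.48²/2)·0.75] / 0.4157 = [0.0317 + 0.1524] / 0.4157 = 0.4430 → 0.44
N(d₁) = N(0.44) = 0.6700
Δ_put = N(d₁) − 1 = 0.6700 − 1 = -0.3300

-0.3300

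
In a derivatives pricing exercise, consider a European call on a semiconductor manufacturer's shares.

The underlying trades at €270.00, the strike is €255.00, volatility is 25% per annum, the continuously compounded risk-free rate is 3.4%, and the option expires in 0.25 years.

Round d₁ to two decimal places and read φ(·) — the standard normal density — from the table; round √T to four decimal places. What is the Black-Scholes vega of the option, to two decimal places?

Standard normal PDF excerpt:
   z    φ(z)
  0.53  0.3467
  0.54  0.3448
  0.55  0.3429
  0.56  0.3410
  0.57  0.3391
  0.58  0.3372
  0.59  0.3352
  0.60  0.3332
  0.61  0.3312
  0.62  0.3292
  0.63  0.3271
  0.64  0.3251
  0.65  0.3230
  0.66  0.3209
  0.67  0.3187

σ√T = 0.25 × 0.5000 = 0.1250
d₁ = [ln(270/255) + (0.034 + ½·0.25²)·0.25] / (σ√T) = (0.0572 + 0.0163) / 0.1250 = 0.5878 which rounds to 0.59
√T = √0.25 = 0.5000
φ(d₁) = φ(0.59) = 0.3352
vega = S·φ(d₁)·√T = 270·0.3352·0.5000 = 45.2520
(The put has the same vega.)

45.25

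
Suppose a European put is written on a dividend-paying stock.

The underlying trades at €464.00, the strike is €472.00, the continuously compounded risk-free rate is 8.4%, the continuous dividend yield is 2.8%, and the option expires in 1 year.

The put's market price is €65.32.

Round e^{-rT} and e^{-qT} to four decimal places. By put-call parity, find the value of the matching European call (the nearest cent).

€82.56

exp(−qT) = exp(−0.028·1) = 0.9724;  exp(−rT) = exp(−0.084·1) = 0.9194
Put-call parity: C − P = S·e^(−qT) − K·e^(−rT) = 464·0.9724 − 472·0.9194 = 451.1936 − 433.9568 = 17.2368
C = P + (C − P) = 65.32 + (17.2368) = 82.5568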